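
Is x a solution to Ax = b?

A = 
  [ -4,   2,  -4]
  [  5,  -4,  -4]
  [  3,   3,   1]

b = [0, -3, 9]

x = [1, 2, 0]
Yes

Ax = [0, -3, 9] = b ✓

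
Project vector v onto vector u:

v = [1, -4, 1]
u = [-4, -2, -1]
v·u = (1)(-4) + (-4)(-2) + (1)(-1) = 3
u·u = (-4)² + (-2)² + (-1)² = 21
proj_u(v) = (v·u / u·u) × u = (3/21) × u = (1/7) × u

proj_u(v) = [-4/7, -2/7, -1/7]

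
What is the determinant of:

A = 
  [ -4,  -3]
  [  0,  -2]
8

For a 2×2 matrix, det = ad - bc = (-4)(-2) - (-3)(0) = 8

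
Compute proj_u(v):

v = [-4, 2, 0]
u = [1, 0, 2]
proj_u(v) = [-4/5, 0, -8/5]

v·u = (-4)(1) + (2)(0) + (0)(2) = -4
u·u = (1)² + (0)² + (2)² = 5
proj_u(v) = (v·u / u·u) × u = (-4/5) × u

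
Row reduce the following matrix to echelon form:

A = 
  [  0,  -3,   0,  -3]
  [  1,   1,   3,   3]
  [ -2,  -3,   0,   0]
Row operations:
Swap R1 ↔ R2
R3 → R3 + (2)·R1
R3 → R3 - (1/3)·R2

Resulting echelon form:
REF = 
  [  1,   1,   3,   3]
  [  0,  -3,   0,  -3]
  [  0,   0,   6,   7]

Rank = 3 (number of non-zero pivot rows).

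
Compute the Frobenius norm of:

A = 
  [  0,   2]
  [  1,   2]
||A||_F = 3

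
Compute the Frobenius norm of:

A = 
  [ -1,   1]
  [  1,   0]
||A||_F = 1.732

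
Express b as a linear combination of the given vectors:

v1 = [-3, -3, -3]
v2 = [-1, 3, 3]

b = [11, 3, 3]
c1 = -3, c2 = -2

b = -3·v1 + -2·v2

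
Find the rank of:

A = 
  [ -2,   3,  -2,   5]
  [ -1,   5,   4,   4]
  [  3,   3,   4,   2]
rank(A) = 3

Row reduce:
R2 → R2 - (1/2)·R1
R3 → R3 + (3/2)·R1
R3 → R3 - (15/7)·R2
REF = 
  [   -2,     3,    -2,     5]
  [    0,   7/2,     5,   3/2]
  [    0,     0, -68/7,  44/7]
Pivot columns: 1, 2, 3 → 3 pivots.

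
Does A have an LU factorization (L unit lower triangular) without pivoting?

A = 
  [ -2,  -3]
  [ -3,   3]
Yes.
A[1,1] = -2 ≠ 0, so Gaussian elimination proceeds without a row swap: multiplier ℓ₂₁ = (-3)/(-2) = 3/2, and U[2,2] = 3 - (3/2)(-3) = 15/2.
L = 
  [  1,   0]
  [3/2,   1]
U = 
  [  -2,   -3]
  [   0, 15/2]
Check row 2 of LU: [(3/2)(-2), (3/2)(-3) + (15/2)] = [-3, 3] = row 2 of A ✓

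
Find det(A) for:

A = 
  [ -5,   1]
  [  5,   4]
For a 2×2 matrix, det = ad - bc = (-5)(4) - (1)(5) = -25

det(A) = -25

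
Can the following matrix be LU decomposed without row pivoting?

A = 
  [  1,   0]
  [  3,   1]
Yes.
A[1,1] = 1 ≠ 0, so Gaussian elimination proceeds without a row swap: multiplier ℓ₂₁ = (3)/(1) = 3, and U[2,2] = 1 - (3)(0) = 1.
L = 
  [  1,   0]
  [  3,   1]
U = 
  [  1,   0]
  [  0,   1]
Check row 2 of LU: [(3)(1), (3)(0) + 1] = [3, 1] = row 2 of A ✓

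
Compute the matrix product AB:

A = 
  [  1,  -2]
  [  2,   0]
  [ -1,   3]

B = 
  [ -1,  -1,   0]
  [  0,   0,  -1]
AB = 
  [ -1,  -1,   2]
  [ -2,  -2,   0]
  [  1,   1,  -3]

A is 3×2 and B is 2×3, so AB is 3×3. Each entry is (row of A)·(column of B):
AB[1,1] = (1)(-1) + (-2)(0) = -1
AB[1,2] = (1)(-1) + (-2)(0) = -1
AB[1,3] = (1)(0) + (-2)(-1) = 2
AB[2,1] = (2)(-1) + (0)(0) = -2
AB[2,2] = (2)(-1) + (0)(0) = -2
AB[2,3] = (2)(0) + (0)(-1) = 0
AB[3,1] = (-1)(-1) + (3)(0) = 1
AB[3,2] = (-1)(-1) + (3)(0) = 1
AB[3,3] = (-1)(0) + (3)(-1) = -3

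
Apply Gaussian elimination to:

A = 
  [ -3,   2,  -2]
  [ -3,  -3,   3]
Row operations:
R2 → R2 - (1)·R1

Resulting echelon form:
REF = 
  [ -3,   2,  -2]
  [  0,  -5,   5]

Rank = 2 (number of non-zero pivot rows).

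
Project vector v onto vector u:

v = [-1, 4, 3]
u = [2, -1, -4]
v·u = (-1)(2) + (4)(-1) + (3)(-4) = -18
u·u = (2)² + (-1)² + (-4)² = 21
proj_u(v) = (v·u / u·u) × u = (-18/21) × u = (-6/7) × u

proj_u(v) = [-12/7, 6/7, 24/7]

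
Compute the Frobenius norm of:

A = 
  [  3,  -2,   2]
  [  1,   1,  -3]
||A||_F = 5.292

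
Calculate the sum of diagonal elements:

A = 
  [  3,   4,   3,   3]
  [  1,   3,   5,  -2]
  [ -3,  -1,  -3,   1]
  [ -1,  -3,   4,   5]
8

tr(A) = 3 + 3 + -3 + 5 = 8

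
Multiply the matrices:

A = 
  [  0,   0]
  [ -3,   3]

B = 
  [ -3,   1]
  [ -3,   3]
A is 2×2 and B is 2×2, so AB is 2×2. Each entry is (row of A)·(column of B):
AB[1,1] = (0)(-3) + (0)(-3) = 0
AB[1,2] = (0)(1) + (0)(3) = 0
AB[2,1] = (-3)(-3) + (3)(-3) = 0
AB[2,2] = (-3)(1) + (3)(3) = 6

AB = 
  [  0,   0]
  [  0,   6]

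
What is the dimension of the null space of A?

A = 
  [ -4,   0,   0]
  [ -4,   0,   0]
nullity(A) = 2

Row reduce:
R2 → R2 - (1)·R1
REF = 
  [ -4,   0,   0]
  [  0,   0,   0]
Pivot columns: 1 → 1 pivot.
rank(A) = 1, so nullity(A) = 3 - 1 = 2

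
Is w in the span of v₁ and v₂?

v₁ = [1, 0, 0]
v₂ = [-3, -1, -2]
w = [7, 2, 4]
Yes

Form the augmented matrix and row-reduce:
[v₁|v₂|w] = 
  [  1,  -3,   7]
  [  0,  -1,   2]
  [  0,  -2,   4]
R3 → R3 - (2)·R2
REF = 
  [  1,  -3,   7]
  [  0,  -1,   2]
  [  0,   0,   0]

No row of the form [0 0 | nonzero], so the system is consistent. Back-substitution gives c₁ = 1, c₂ = -2: w = (1)·v₁ + (-2)·v₂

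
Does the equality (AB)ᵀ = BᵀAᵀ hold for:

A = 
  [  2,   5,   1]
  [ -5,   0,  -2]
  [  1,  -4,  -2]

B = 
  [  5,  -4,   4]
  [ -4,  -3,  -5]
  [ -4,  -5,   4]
Yes

(AB)ᵀ = 
  [-14, -17,  29]
  [-28,  30,  18]
  [-13, -28,  16]

BᵀAᵀ = 
  [-14, -17,  29]
  [-28,  30,  18]
  [-13, -28,  16]

Both sides are equal — this is the standard identity (AB)ᵀ = BᵀAᵀ, which holds for all A, B.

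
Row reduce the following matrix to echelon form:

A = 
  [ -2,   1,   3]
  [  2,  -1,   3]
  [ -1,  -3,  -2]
Row operations:
R2 → R2 + (1)·R1
R3 → R3 - (1/2)·R1
Swap R2 ↔ R3

Resulting echelon form:
REF = 
  [  -2,    1,    3]
  [   0, -7/2, -7/2]
  [   0,    0,    6]

Rank = 3 (number of non-zero pivot rows).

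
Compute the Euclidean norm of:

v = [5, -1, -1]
5.196

||v||₂ = √((5)² + (-1)² + (-1)²) = √27 = 5.196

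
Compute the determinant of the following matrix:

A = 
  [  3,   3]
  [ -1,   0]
3

For a 2×2 matrix, det = ad - bc = (3)(0) - (3)(-1) = 3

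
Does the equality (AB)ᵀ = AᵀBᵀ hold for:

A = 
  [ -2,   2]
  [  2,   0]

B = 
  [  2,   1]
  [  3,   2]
No

(AB)ᵀ = 
  [  2,   4]
  [  2,   2]

AᵀBᵀ = 
  [ -2,  -2]
  [  4,   6]

The two matrices differ, so (AB)ᵀ ≠ AᵀBᵀ in general. The correct identity is (AB)ᵀ = BᵀAᵀ.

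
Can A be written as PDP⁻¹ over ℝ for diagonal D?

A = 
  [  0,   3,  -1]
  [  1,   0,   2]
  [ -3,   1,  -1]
No

Characteristic polynomial: det(λI - A) = λ³ + λ² - 8λ + 16
Testing integer divisors of the constant term: p(-4) = 0, so (λ + 4) is a factor:
p(λ) = (λ + 4)(λ² - 3λ + 4)
λ² - 3λ + 4 = 0  ⇒  λ = (3 ± √((-3)² - 4·(4)))/2 = (3 ± √(-7))/2
  = (3 + i√7)/2,  (3 - i√7)/2
Eigenvalues: -4, (3 + i√7)/2, (3 - i√7)/2  (≈ -4, 1.5 + 1.323i, 1.5 - 1.323i)
Has complex eigenvalues (not diagonalizable over ℝ).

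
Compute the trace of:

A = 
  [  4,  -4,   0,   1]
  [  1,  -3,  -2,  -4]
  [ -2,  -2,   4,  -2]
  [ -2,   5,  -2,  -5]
0

tr(A) = 4 + -3 + 4 + -5 = 0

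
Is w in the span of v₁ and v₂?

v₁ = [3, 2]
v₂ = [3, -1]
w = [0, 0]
Yes

Form the augmented matrix and row-reduce:
[v₁|v₂|w] = 
  [  3,   3,   0]
  [  2,  -1,   0]
R2 → R2 - (2/3)·R1
REF = 
  [  3,   3,   0]
  [  0,  -3,   0]

No row of the form [0 0 | nonzero], so the system is consistent. Back-substitution gives c₁ = 0, c₂ = 0: w = (0)·v₁ + (0)·v₂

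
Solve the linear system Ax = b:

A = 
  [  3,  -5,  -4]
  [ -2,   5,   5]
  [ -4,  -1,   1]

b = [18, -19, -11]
Row reduce the augmented matrix [A|b]:
R2 → R2 + (2/3)·R1
R3 → R3 + (4/3)·R1
R3 → R3 + (23/5)·R2
REF = 
  [    3,    -5,    -4,    18]
  [    0,   5/3,   7/3,    -7]
  [    0,     0,  32/5, -96/5]

Back-substitution:
x₃ = (-96/5) / (32/5) = -3
x₂ = (-7 - (7/3)(-3)) / (5/3) = 0
x₁ = (18 - (-5)(0) - (-4)(-3)) / 3 = 2

x = [2, 0, -3]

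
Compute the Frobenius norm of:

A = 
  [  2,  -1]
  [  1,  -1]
||A||_F = 2.646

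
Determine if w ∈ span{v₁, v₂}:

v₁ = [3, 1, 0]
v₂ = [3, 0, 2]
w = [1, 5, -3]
No

Form the augmented matrix and row-reduce:
[v₁|v₂|w] = 
  [  3,   3,   1]
  [  1,   0,   5]
  [  0,   2,  -3]
R2 → R2 - (1/3)·R1
R3 → R3 + (2)·R2
REF = 
  [   3,    3,    1]
  [   0,   -1, 14/3]
  [   0,    0, 19/3]

Row 3 reads [0 0 | 19/3], i.e. 0 = 19/3, so the system is inconsistent and w ∉ span{v₁, v₂}.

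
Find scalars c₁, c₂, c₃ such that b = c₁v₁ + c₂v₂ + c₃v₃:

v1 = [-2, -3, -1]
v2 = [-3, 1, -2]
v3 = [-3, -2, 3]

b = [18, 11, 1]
c1 = -3, c2 = -2, c3 = -2

b = -3·v1 + -2·v2 + -2·v3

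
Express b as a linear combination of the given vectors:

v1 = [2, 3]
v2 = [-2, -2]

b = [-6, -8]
c1 = -2, c2 = 1

b = -2·v1 + 1·v2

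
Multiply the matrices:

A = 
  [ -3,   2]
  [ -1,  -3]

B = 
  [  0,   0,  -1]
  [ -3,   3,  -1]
AB = 
  [ -6,   6,   1]
  [  9,  -9,   4]

A is 2×2 and B is 2×3, so AB is 2×3. Each entry is (row of A)·(column of B):
AB[1,1] = (-3)(0) + (2)(-3) = -6
AB[1,2] = (-3)(0) + (2)(3) = 6
AB[1,3] = (-3)(-1) + (2)(-1) = 1
AB[2,1] = (-1)(0) + (-3)(-3) = 9
AB[2,2] = (-1)(0) + (-3)(3) = -9
AB[2,3] = (-1)(-1) + (-3)(-1) = 4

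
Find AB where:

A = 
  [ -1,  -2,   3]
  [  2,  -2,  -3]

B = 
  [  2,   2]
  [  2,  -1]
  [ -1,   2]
AB = 
  [ -9,   6]
  [  3,   0]

A is 2×3 and B is 3×2, so AB is 2×2. Each entry is (row of A)·(column of B):
AB[1,1] = (-1)(2) + (-2)(2) + (3)(-1) = -9
AB[1,2] = (-1)(2) + (-2)(-1) + (3)(2) = 6
AB[2,1] = (2)(2) + (-2)(2) + (-3)(-1) = 3
AB[2,2] = (2)(2) + (-2)(-1) + (-3)(2) = 0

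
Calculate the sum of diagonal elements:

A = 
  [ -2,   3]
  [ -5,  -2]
-4

tr(A) = -2 + -2 = -4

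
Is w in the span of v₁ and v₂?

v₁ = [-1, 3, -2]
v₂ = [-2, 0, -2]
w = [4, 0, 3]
No

Form the augmented matrix and row-reduce:
[v₁|v₂|w] = 
  [ -1,  -2,   4]
  [  3,   0,   0]
  [ -2,  -2,   3]
R2 → R2 + (3)·R1
R3 → R3 - (2)·R1
R3 → R3 + (1/3)·R2
REF = 
  [ -1,  -2,   4]
  [  0,  -6,  12]
  [  0,   0,  -1]

Row 3 reads [0 0 | -1], i.e. 0 = -1, so the system is inconsistent and w ∉ span{v₁, v₂}.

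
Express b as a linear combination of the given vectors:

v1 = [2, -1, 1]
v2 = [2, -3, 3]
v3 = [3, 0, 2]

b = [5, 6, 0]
c1 = 0, c2 = -2, c3 = 3

b = 0·v1 + -2·v2 + 3·v3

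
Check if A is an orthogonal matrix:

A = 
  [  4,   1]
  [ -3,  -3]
No

AᵀA = 
  [ 25,  13]
  [ 13,  10]
≠ I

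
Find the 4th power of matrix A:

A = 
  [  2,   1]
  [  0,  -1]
A² = A·A:
A²[1,1] = (2)(2) + (1)(0) = 4
A²[1,2] = (2)(1) + (1)(-1) = 1
A²[2,1] = (0)(2) + (-1)(0) = 0
A²[2,2] = (0)(1) + (-1)(-1) = 1
A² = 
  [  4,   1]
  [  0,   1]

A^3 = A^2·A:
A^3[1,1] = (4)(2) + (1)(0) = 8
A^3[1,2] = (4)(1) + (1)(-1) = 3
A^3[2,1] = (0)(2) + (1)(0) = 0
A^3[2,2] = (0)(1) + (1)(-1) = -1
A^3 = 
  [  8,   3]
  [  0,  -1]

A^4 = A^3·A:
A^4[1,1] = (8)(2) + (3)(0) = 16
A^4[1,2] = (8)(1) + (3)(-1) = 5
A^4[2,1] = (0)(2) + (-1)(0) = 0
A^4[2,2] = (0)(1) + (-1)(-1) = 1
A^4 = 
  [ 16,   5]
  [  0,   1]

Therefore
A^4 = 
  [ 16,   5]
  [  0,   1]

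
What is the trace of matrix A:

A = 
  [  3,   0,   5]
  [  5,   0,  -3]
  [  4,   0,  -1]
2

tr(A) = 3 + 0 + -1 = 2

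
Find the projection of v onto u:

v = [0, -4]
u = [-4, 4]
v·u = (0)(-4) + (-4)(4) = -16
u·u = (-4)² + (4)² = 32
proj_u(v) = (v·u / u·u) × u = (-16/32) × u = (-1/2) × u

proj_u(v) = [2, -2]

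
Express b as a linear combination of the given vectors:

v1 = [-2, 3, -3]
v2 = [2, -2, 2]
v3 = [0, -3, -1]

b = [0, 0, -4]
c1 = 3, c2 = 3, c3 = 1

b = 3·v1 + 3·v2 + 1·v3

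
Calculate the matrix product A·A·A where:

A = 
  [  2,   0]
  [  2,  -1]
A^3 = 
  [  8,   0]
  [  6,  -1]

A² = A·A:
A²[1,1] = (2)(2) + (0)(2) = 4
A²[1,2] = (2)(0) + (0)(-1) = 0
A²[2,1] = (2)(2) + (-1)(2) = 2
A²[2,2] = (2)(0) + (-1)(-1) = 1
A² = 
  [  4,   0]
  [  2,   1]

A^3 = A^2·A:
A^3[1,1] = (4)(2) + (0)(2) = 8
A^3[1,2] = (4)(0) + (0)(-1) = 0
A^3[2,1] = (2)(2) + (1)(2) = 6
A^3[2,2] = (2)(0) + (1)(-1) = -1
A^3 = 
  [  8,   0]
  [  6,  -1]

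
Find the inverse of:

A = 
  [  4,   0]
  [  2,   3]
det(A) = (4)(3) - (0)(2) = 12
For a 2×2 matrix, A⁻¹ = (1/det(A)) · [[d, -b], [-c, a]]
    = (1/12) · [[3, 0], [-2, 4]]

A⁻¹ = 
  [ 1/4,    0]
  [-1/6,  1/3]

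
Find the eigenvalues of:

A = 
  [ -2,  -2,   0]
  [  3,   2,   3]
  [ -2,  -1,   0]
λ = 1, (-1 + i√23)/2, (-1 - i√23)/2  (≈ 1, -0.5 + 2.398i, -0.5 - 2.398i)

Characteristic polynomial: det(λI - A) = λ³ + 5λ - 6
Testing integer divisors of the constant term: p(1) = 0, so (λ - 1) is a factor:
p(λ) = (λ - 1)(λ² + λ + 6)
λ² + λ + 6 = 0  ⇒  λ = (-1 ± √((1)² - 4·(6)))/2 = (-1 ± √(-23))/2
  = (-1 + i√23)/2,  (-1 - i√23)/2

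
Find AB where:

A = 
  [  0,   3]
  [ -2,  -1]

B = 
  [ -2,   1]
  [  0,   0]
A is 2×2 and B is 2×2, so AB is 2×2. Each entry is (row of A)·(column of B):
AB[1,1] = (0)(-2) + (3)(0) = 0
AB[1,2] = (0)(1) + (3)(0) = 0
AB[2,1] = (-2)(-2) + (-1)(0) = 4
AB[2,2] = (-2)(1) + (-1)(0) = -2

AB = 
  [  0,   0]
  [  4,  -2]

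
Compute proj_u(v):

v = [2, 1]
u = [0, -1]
v·u = (2)(0) + (1)(-1) = -1
u·u = (0)² + (-1)² = 1
proj_u(v) = (v·u / u·u) × u = (-1/1) × u = (-1) × u

proj_u(v) = [0, 1]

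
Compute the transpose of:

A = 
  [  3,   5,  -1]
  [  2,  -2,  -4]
Aᵀ = 
  [  3,   2]
  [  5,  -2]
  [ -1,  -4]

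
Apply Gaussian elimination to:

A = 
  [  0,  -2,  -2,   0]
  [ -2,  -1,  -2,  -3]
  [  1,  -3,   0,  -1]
Row operations:
Swap R1 ↔ R2
R3 → R3 + (1/2)·R1
R3 → R3 - (7/4)·R2

Resulting echelon form:
REF = 
  [  -2,   -1,   -2,   -3]
  [   0,   -2,   -2,    0]
  [   0,    0,  5/2, -5/2]

Rank = 3 (number of non-zero pivot rows).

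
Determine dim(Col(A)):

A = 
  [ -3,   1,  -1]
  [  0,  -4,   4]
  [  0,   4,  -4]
dim(Col(A)) = 2

Row reduce:
R3 → R3 + (1)·R2
REF = 
  [ -3,   1,  -1]
  [  0,  -4,   4]
  [  0,   0,   0]
Pivot columns: 1, 2 → 2 pivots.
dim(Col(A)) = number of pivot columns = 2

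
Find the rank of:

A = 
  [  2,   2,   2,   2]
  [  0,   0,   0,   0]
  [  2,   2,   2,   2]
rank(A) = 1

Row reduce:
R3 → R3 - (1)·R1
REF = 
  [  2,   2,   2,   2]
  [  0,   0,   0,   0]
  [  0,   0,   0,   0]
Pivot columns: 1 → 1 pivot.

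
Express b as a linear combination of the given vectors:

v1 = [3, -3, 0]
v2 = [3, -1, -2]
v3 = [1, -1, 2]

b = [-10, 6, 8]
c1 = -2, c2 = -2, c3 = 2

b = -2·v1 + -2·v2 + 2·v3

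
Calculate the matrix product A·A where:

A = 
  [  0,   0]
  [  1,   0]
A² = A·A:
A²[1,1] = (0)(0) + (0)(1) = 0
A²[1,2] = (0)(0) + (0)(0) = 0
A²[2,1] = (1)(0) + (0)(1) = 0
A²[2,2] = (1)(0) + (0)(0) = 0
A² = 
  [  0,   0]
  [  0,   0]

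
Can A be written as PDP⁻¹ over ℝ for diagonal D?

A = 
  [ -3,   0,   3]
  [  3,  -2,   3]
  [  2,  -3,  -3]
No

Characteristic polynomial: det(λI - A) = λ³ + 8λ² + 24λ + 60
By the rational root theorem any rational root is an integer dividing 60; none of those is a root, so p(λ) has no rational roots and hence (being an irreducible cubic) no repeated roots.
Discriminant of the cubic: Δ = -31152
Δ < 0 ⇒ one real eigenvalue and a complex-conjugate pair: λ ≈ -5.63, -1.185 + 3.042i, -1.185 - 3.042i
Has complex eigenvalues (not diagonalizable over ℝ).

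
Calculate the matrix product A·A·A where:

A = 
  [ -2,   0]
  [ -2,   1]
A^3 = 
  [ -8,   0]
  [ -6,   1]

A² = A·A:
A²[1,1] = (-2)(-2) + (0)(-2) = 4
A²[1,2] = (-2)(0) + (0)(1) = 0
A²[2,1] = (-2)(-2) + (1)(-2) = 2
A²[2,2] = (-2)(0) + (1)(1) = 1
A² = 
  [  4,   0]
  [  2,   1]

A^3 = A^2·A:
A^3[1,1] = (4)(-2) + (0)(-2) = -8
A^3[1,2] = (4)(0) + (0)(1) = 0
A^3[2,1] = (2)(-2) + (1)(-2) = -6
A^3[2,2] = (2)(0) + (1)(1) = 1
A^3 = 
  [ -8,   0]
  [ -6,   1]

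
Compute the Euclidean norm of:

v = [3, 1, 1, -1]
3.464

||v||₂ = √((3)² + (1)² + (1)² + (-1)²) = √12 = 3.464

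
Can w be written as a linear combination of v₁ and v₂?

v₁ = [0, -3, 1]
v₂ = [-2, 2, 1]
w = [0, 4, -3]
No

Form the augmented matrix and row-reduce:
[v₁|v₂|w] = 
  [  0,  -2,   0]
  [ -3,   2,   4]
  [  1,   1,  -3]
Swap R1 ↔ R2
R3 → R3 + (1/3)·R1
R3 → R3 + (5/6)·R2
REF = 
  [  -3,    2,    4]
  [   0,   -2,    0]
  [   0,    0, -5/3]

Row 3 reads [0 0 | -5/3], i.e. 0 = -5/3, so the system is inconsistent and w ∉ span{v₁, v₂}.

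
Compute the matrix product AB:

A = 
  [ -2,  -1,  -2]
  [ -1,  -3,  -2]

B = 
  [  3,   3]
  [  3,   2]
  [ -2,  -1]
AB = 
  [ -5,  -6]
  [ -8,  -7]

A is 2×3 and B is 3×2, so AB is 2×2. Each entry is (row of A)·(column of B):
AB[1,1] = (-2)(3) + (-1)(3) + (-2)(-2) = -5
AB[1,2] = (-2)(3) + (-1)(2) + (-2)(-1) = -6
AB[2,1] = (-1)(3) + (-3)(3) + (-2)(-2) = -8
AB[2,2] = (-1)(3) + (-3)(2) + (-2)(-1) = -7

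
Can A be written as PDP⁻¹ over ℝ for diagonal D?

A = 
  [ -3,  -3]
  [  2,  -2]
No

tr(A) = -5, det(A) = 12
Characteristic polynomial: λ² - tr(A)λ + det(A) = λ² + 5λ + 12
λ² + 5λ + 12 = 0  ⇒  λ = (-5 ± √((5)² - 4·(12)))/2 = (-5 ± √(-23))/2
  = (-5 + i√23)/2,  (-5 - i√23)/2
Eigenvalues: (-5 + i√23)/2, (-5 - i√23)/2  (≈ -2.5 + 2.398i, -2.5 - 2.398i)
Has complex eigenvalues (not diagonalizable over ℝ).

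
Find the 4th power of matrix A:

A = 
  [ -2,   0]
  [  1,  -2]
A² = A·A:
A²[1,1] = (-2)(-2) + (0)(1) = 4
A²[1,2] = (-2)(0) + (0)(-2) = 0
A²[2,1] = (1)(-2) + (-2)(1) = -4
A²[2,2] = (1)(0) + (-2)(-2) = 4
A² = 
  [  4,   0]
  [ -4,   4]

A^3 = A^2·A:
A^3[1,1] = (4)(-2) + (0)(1) = -8
A^3[1,2] = (4)(0) + (0)(-2) = 0
A^3[2,1] = (-4)(-2) + (4)(1) = 12
A^3[2,2] = (-4)(0) + (4)(-2) = -8
A^3 = 
  [ -8,   0]
  [ 12,  -8]

A^4 = A^3·A:
A^4[1,1] = (-8)(-2) + (0)(1) = 16
A^4[1,2] = (-8)(0) + (0)(-2) = 0
A^4[2,1] = (12)(-2) + (-8)(1) = -32
A^4[2,2] = (12)(0) + (-8)(-2) = 16
A^4 = 
  [ 16,   0]
  [-32,  16]

Therefore
A^4 = 
  [ 16,   0]
  [-32,  16]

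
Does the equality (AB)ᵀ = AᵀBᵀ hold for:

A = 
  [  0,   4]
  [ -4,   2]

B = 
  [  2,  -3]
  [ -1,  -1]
No

(AB)ᵀ = 
  [ -4, -10]
  [ -4,  10]

AᵀBᵀ = 
  [ 12,   4]
  [  2,  -6]

The two matrices differ, so (AB)ᵀ ≠ AᵀBᵀ in general. The correct identity is (AB)ᵀ = BᵀAᵀ.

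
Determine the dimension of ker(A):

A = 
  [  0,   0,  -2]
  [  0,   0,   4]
nullity(A) = 2

Row reduce:
R2 → R2 + (2)·R1
REF = 
  [  0,   0,  -2]
  [  0,   0,   0]
Pivot columns: 3 → 1 pivot.
rank(A) = 1, so nullity(A) = 3 - 1 = 2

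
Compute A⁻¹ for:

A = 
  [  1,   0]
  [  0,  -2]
det(A) = (1)(-2) - (0)(0) = -2
For a 2×2 matrix, A⁻¹ = (1/det(A)) · [[d, -b], [-c, a]]
    = (-1/2) · [[-2, 0], [0, 1]]

A⁻¹ = 
  [   1,    0]
  [   0, -1/2]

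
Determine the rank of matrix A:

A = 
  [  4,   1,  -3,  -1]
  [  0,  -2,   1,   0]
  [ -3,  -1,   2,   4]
Row reduce:
R3 → R3 + (3/4)·R1
R3 → R3 - (1/8)·R2
REF = 
  [   4,    1,   -3,   -1]
  [   0,   -2,    1,    0]
  [   0,    0, -3/8, 13/4]
Pivot columns: 1, 2, 3 → 3 pivots.

rank(A) = 3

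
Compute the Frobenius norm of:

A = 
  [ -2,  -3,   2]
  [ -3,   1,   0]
||A||_F = 5.196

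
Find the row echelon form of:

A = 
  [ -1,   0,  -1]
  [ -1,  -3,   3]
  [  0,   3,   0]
Row operations:
R2 → R2 - (1)·R1
R3 → R3 + (1)·R2

Resulting echelon form:
REF = 
  [ -1,   0,  -1]
  [  0,  -3,   4]
  [  0,   0,   4]

Rank = 3 (number of non-zero pivot rows).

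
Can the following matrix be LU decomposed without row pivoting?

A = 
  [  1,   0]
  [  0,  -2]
Yes.
A[1,1] = 1 ≠ 0, so Gaussian elimination proceeds without a row swap: multiplier ℓ₂₁ = (0)/(1) = 0, and U[2,2] = -2 - (0)(0) = -2.
L = 
  [  1,   0]
  [  0,   1]
U = 
  [  1,   0]
  [  0,  -2]
Check row 2 of LU: [(0)(1), (0)(0) + (-2)] = [0, -2] = row 2 of A ✓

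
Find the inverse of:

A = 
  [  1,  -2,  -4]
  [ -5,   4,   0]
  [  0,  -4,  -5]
det(A) = (1)·((4)(-5) - (0)(-4)) - (-2)·((-5)(-5) - (0)(0)) + (-4)·((-5)(-4) - (4)(0))
  = (1)(-20) - (-2)(25) + (-4)(20)
  = -50
det(A) = -50 ≠ 0, so A is invertible.

Cofactors Cᵢⱼ = (-1)ⁱ⁺ʲ·Mᵢⱼ:
C = 
  [-20, -25,  20]
  [  6,  -5,   4]
  [ 16,  20,  -6]

adj(A) = Cᵀ:
adj(A) = 
  [-20,   6,  16]
  [-25,  -5,  20]
  [ 20,   4,  -6]

A⁻¹ = (-1/50) · adj(A):
A⁻¹ = 
  [  2/5, -3/25, -8/25]
  [  1/2,  1/10,  -2/5]
  [ -2/5, -2/25,  3/25]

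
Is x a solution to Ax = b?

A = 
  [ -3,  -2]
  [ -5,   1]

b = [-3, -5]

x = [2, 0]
No

Ax = [-6, -10] ≠ b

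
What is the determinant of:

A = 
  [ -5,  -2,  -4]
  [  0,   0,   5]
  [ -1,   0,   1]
Cofactor expansion along row 1:
det(A) = (-5)·((0)(1) - (5)(0)) - (-2)·((0)(1) - (5)(-1)) + (-4)·((0)(0) - (0)(-1))
  = (-5)(0) - (-2)(5) + (-4)(0)
  = 10

det(A) = 10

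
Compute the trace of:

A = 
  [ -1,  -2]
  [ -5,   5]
4

tr(A) = -1 + 5 = 4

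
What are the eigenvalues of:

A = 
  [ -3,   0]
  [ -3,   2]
λ = 2, -3

tr(A) = -1, det(A) = -6
Characteristic polynomial: λ² - tr(A)λ + det(A) = λ² + λ - 6
λ² + λ - 6 = (λ + 3)(λ - 2)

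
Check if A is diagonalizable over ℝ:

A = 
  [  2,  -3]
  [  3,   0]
No

tr(A) = 2, det(A) = 9
Characteristic polynomial: λ² - tr(A)λ + det(A) = λ² - 2λ + 9
λ² - 2λ + 9 = 0  ⇒  λ = (2 ± √((-2)² - 4·(9)))/2 = (2 ± √(-32))/2
  = 1 + 2i√2,  1 - 2i√2
Eigenvalues: 1 + 2i√2, 1 - 2i√2  (≈ 1 + 2.828i, 1 - 2.828i)
Has complex eigenvalues (not diagonalizable over ℝ).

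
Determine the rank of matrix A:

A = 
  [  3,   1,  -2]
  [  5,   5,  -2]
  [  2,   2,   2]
Row reduce:
R2 → R2 - (5/3)·R1
R3 → R3 - (2/3)·R1
R3 → R3 - (2/5)·R2
REF = 
  [   3,    1,   -2]
  [   0, 10/3,  4/3]
  [   0,    0, 14/5]
Pivot columns: 1, 2, 3 → 3 pivots.

rank(A) = 3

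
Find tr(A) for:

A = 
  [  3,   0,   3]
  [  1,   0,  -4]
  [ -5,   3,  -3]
0

tr(A) = 3 + 0 + -3 = 0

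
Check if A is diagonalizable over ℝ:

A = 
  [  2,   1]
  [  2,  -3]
Yes

tr(A) = -1, det(A) = -8
Characteristic polynomial: λ² - tr(A)λ + det(A) = λ² + λ - 8
λ² + λ - 8 = 0  ⇒  λ = (-1 ± √((1)² - 4·(-8)))/2 = (-1 ± √(33))/2
  = (-1 + √33)/2,  (-1 - √33)/2
Eigenvalues: (-1 + √33)/2, (-1 - √33)/2  (≈ 2.372, -3.372)
The two irrational eigenvalues are distinct (simple), so each has alg. mult. = geom. mult. = 1.
Sum of geometric multiplicities equals n, so A has n independent eigenvectors.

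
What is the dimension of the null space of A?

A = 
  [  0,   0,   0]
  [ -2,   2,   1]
nullity(A) = 2

Row reduce:
Swap R1 ↔ R2
REF = 
  [ -2,   2,   1]
  [  0,   0,   0]
Pivot columns: 1 → 1 pivot.
rank(A) = 1, so nullity(A) = 3 - 1 = 2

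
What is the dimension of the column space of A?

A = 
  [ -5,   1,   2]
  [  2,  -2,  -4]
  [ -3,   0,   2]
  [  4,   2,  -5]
dim(Col(A)) = 3

Row reduce:
R2 → R2 + (2/5)·R1
R3 → R3 - (3/5)·R1
R4 → R4 + (4/5)·R1
R3 → R3 - (3/8)·R2
R4 → R4 + (7/4)·R2
R4 → R4 + (9/2)·R3
REF = 
  [   -5,     1,     2]
  [    0,  -8/5, -16/5]
  [    0,     0,     2]
  [    0,     0,     0]
Pivot columns: 1, 2, 3 → 3 pivots.
dim(Col(A)) = number of pivot columns = 3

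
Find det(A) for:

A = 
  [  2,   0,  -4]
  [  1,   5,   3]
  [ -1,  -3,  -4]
Cofactor expansion along row 1:
det(A) = (2)·((5)(-4) - (3)(-3)) - (0)·((1)(-4) - (3)(-1)) + (-4)·((1)(-3) - (5)(-1))
  = (2)(-11) - (0)(-1) + (-4)(2)
  = -30

det(A) = -30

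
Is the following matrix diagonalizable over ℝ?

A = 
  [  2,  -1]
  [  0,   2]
No

tr(A) = 4, det(A) = 4
Characteristic polynomial: λ² - tr(A)λ + det(A) = λ² - 4λ + 4
λ² - 4λ + 4 = (λ - 2)²
Eigenvalues: 2, 2
λ=2: alg. mult. = 2, geom. mult. = 2 - rank(A - (2)I) = 2 - 1 = 1
Sum of geometric multiplicities = 1 < n = 2, so there aren't enough independent eigenvectors.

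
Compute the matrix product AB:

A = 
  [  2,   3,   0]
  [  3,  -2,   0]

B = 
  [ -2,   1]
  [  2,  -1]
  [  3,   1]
AB = 
  [  2,  -1]
  [-10,   5]

A is 2×3 and B is 3×2, so AB is 2×2. Each entry is (row of A)·(column of B):
AB[1,1] = (2)(-2) + (3)(2) + (0)(3) = 2
AB[1,2] = (2)(1) + (3)(-1) + (0)(1) = -1
AB[2,1] = (3)(-2) + (-2)(2) + (0)(3) = -10
AB[2,2] = (3)(1) + (-2)(-1) + (0)(1) = 5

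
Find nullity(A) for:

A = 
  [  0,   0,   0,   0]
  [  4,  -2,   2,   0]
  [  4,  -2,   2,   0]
nullity(A) = 3

Row reduce:
Swap R1 ↔ R2
R3 → R3 - (1)·R1
REF = 
  [  4,  -2,   2,   0]
  [  0,   0,   0,   0]
  [  0,   0,   0,   0]
Pivot columns: 1 → 1 pivot.
rank(A) = 1, so nullity(A) = 4 - 1 = 3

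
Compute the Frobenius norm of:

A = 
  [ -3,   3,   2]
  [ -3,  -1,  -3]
||A||_F = 6.403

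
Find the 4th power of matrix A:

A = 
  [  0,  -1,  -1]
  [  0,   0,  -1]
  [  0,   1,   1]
A² = A·A:
A²[1,1] = (0)(0) + (-1)(0) + (-1)(0) = 0
A²[1,2] = (0)(-1) + (-1)(0) + (-1)(1) = -1
A²[1,3] = (0)(-1) + (-1)(-1) + (-1)(1) = 0
A²[2,1] = (0)(0) + (0)(0) + (-1)(0) = 0
A²[2,2] = (0)(-1) + (0)(0) + (-1)(1) = -1
A²[2,3] = (0)(-1) + (0)(-1) + (-1)(1) = -1
A²[3,1] = (0)(0) + (1)(0) + (1)(0) = 0
A²[3,2] = (0)(-1) + (1)(0) + (1)(1) = 1
A²[3,3] = (0)(-1) + (1)(-1) + (1)(1) = 0
A² = 
  [  0,  -1,   0]
  [  0,  -1,  -1]
  [  0,   1,   0]

A^3 = A^2·A:
A^3[1,1] = (0)(0) + (-1)(0) + (0)(0) = 0
A^3[1,2] = (0)(-1) + (-1)(0) + (0)(1) = 0
A^3[1,3] = (0)(-1) + (-1)(-1) + (0)(1) = 1
A^3[2,1] = (0)(0) + (-1)(0) + (-1)(0) = 0
A^3[2,2] = (0)(-1) + (-1)(0) + (-1)(1) = -1
A^3[2,3] = (0)(-1) + (-1)(-1) + (-1)(1) = 0
A^3[3,1] = (0)(0) + (1)(0) + (0)(0) = 0
A^3[3,2] = (0)(-1) + (1)(0) + (0)(1) = 0
A^3[3,3] = (0)(-1) + (1)(-1) + (0)(1) = -1
A^3 = 
  [  0,   0,   1]
  [  0,  -1,   0]
  [  0,   0,  -1]

A^4 = A^3·A:
A^4[1,1] = (0)(0) + (0)(0) + (1)(0) = 0
A^4[1,2] = (0)(-1) + (0)(0) + (1)(1) = 1
A^4[1,3] = (0)(-1) + (0)(-1) + (1)(1) = 1
A^4[2,1] = (0)(0) + (-1)(0) + (0)(0) = 0
A^4[2,2] = (0)(-1) + (-1)(0) + (0)(1) = 0
A^4[2,3] = (0)(-1) + (-1)(-1) + (0)(1) = 1
A^4[3,1] = (0)(0) + (0)(0) + (-1)(0) = 0
A^4[3,2] = (0)(-1) + (0)(0) + (-1)(1) = -1
A^4[3,3] = (0)(-1) + (0)(-1) + (-1)(1) = -1
A^4 = 
  [  0,   1,   1]
  [  0,   0,   1]
  [  0,  -1,  -1]

Therefore
A^4 = 
  [  0,   1,   1]
  [  0,   0,   1]
  [  0,  -1,  -1]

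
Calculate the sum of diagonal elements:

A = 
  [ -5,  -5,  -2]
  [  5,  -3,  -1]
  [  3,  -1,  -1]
-9

tr(A) = -5 + -3 + -1 = -9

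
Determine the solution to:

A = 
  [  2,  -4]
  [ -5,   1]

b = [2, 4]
Row reduce the augmented matrix [A|b]:
R2 → R2 + (5/2)·R1
REF = 
  [  2,  -4,   2]
  [  0,  -9,   9]

Back-substitution:
x₂ = 9 / (-9) = -1
x₁ = (2 - (-4)(-1)) / 2 = -1

x = [-1, -1]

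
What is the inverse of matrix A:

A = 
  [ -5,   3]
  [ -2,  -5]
det(A) = (-5)(-5) - (3)(-2) = 31
For a 2×2 matrix, A⁻¹ = (1/det(A)) · [[d, -b], [-c, a]]
    = (1/31) · [[-5, -3], [2, -5]]

A⁻¹ = 
  [-5/31, -3/31]
  [ 2/31, -5/31]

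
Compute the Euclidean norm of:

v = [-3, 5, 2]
6.164

||v||₂ = √((-3)² + (5)² + (2)²) = √38 = 6.164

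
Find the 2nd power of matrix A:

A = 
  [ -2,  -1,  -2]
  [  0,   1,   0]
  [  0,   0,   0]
A² = A·A:
A²[1,1] = (-2)(-2) + (-1)(0) + (-2)(0) = 4
A²[1,2] = (-2)(-1) + (-1)(1) + (-2)(0) = 1
A²[1,3] = (-2)(-2) + (-1)(0) + (-2)(0) = 4
A²[2,1] = (0)(-2) + (1)(0) + (0)(0) = 0
A²[2,2] = (0)(-1) + (1)(1) + (0)(0) = 1
A²[2,3] = (0)(-2) + (1)(0) + (0)(0) = 0
A²[3,1] = (0)(-2) + (0)(0) + (0)(0) = 0
A²[3,2] = (0)(-1) + (0)(1) + (0)(0) = 0
A²[3,3] = (0)(-2) + (0)(0) + (0)(0) = 0
A² = 
  [  4,   1,   4]
  [  0,   1,   0]
  [  0,   0,   0]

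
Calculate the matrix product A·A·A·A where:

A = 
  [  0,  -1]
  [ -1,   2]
A² = A·A:
A²[1,1] = (0)(0) + (-1)(-1) = 1
A²[1,2] = (0)(-1) + (-1)(2) = -2
A²[2,1] = (-1)(0) + (2)(-1) = -2
A²[2,2] = (-1)(-1) + (2)(2) = 5
A² = 
  [  1,  -2]
  [ -2,   5]

A^3 = A^2·A:
A^3[1,1] = (1)(0) + (-2)(-1) = 2
A^3[1,2] = (1)(-1) + (-2)(2) = -5
A^3[2,1] = (-2)(0) + (5)(-1) = -5
A^3[2,2] = (-2)(-1) + (5)(2) = 12
A^3 = 
  [  2,  -5]
  [ -5,  12]

A^4 = A^3·A:
A^4[1,1] = (2)(0) + (-5)(-1) = 5
A^4[1,2] = (2)(-1) + (-5)(2) = -12
A^4[2,1] = (-5)(0) + (12)(-1) = -12
A^4[2,2] = (-5)(-1) + (12)(2) = 29
A^4 = 
  [  5, -12]
  [-12,  29]

Therefore
A^4 = 
  [  5, -12]
  [-12,  29]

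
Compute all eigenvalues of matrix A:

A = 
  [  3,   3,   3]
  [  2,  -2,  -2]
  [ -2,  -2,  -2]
λ = 0, 3, -4

Characteristic polynomial: det(λI - A) = λ³ + λ² - 12λ
The constant term is 0, so λ = 0 is a root: p(λ) = λ(λ² + λ - 12)
λ² + λ - 12 = (λ + 4)(λ - 3)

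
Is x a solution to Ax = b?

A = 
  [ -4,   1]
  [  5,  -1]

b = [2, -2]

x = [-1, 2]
No

Ax = [6, -7] ≠ b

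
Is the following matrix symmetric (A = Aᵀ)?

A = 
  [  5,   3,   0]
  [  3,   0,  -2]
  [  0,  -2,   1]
Yes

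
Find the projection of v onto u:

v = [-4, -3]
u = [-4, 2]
v·u = (-4)(-4) + (-3)(2) = 10
u·u = (-4)² + (2)² = 20
proj_u(v) = (v·u / u·u) × u = (10/20) × u = (1/2) × u

proj_u(v) = [-2, 1]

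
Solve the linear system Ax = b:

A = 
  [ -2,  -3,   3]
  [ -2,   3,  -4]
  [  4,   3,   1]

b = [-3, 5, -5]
Row reduce the augmented matrix [A|b]:
R2 → R2 - (1)·R1
R3 → R3 + (2)·R1
R3 → R3 + (1/2)·R2
REF = 
  [ -2,  -3,   3,  -3]
  [  0,   6,  -7,   8]
  [  0,   0, 7/2,  -7]

Back-substitution:
x₃ = (-7) / (7/2) = -2
x₂ = (8 - (-7)(-2)) / 6 = -1
x₁ = (-3 - (-3)(-1) - (3)(-2)) / (-2) = 0

x = [0, -1, -2]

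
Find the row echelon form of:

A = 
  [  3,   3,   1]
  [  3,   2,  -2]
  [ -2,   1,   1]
Row operations:
R2 → R2 - (1)·R1
R3 → R3 + (2/3)·R1
R3 → R3 + (3)·R2

Resulting echelon form:
REF = 
  [    3,     3,     1]
  [    0,    -1,    -3]
  [    0,     0, -22/3]

Rank = 3 (number of non-zero pivot rows).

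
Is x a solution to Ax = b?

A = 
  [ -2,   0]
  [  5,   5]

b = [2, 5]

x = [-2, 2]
No

Ax = [4, 0] ≠ b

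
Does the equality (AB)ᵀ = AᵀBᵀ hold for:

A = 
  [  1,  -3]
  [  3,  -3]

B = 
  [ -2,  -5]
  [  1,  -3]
No

(AB)ᵀ = 
  [ -5,  -9]
  [  4,  -6]

AᵀBᵀ = 
  [-17,  -8]
  [ 21,   6]

The two matrices differ, so (AB)ᵀ ≠ AᵀBᵀ in general. The correct identity is (AB)ᵀ = BᵀAᵀ.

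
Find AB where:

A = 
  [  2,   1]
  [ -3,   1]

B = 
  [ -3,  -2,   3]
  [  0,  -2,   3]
A is 2×2 and B is 2×3, so AB is 2×3. Each entry is (row of A)·(column of B):
AB[1,1] = (2)(-3) + (1)(0) = -6
AB[1,2] = (2)(-2) + (1)(-2) = -6
AB[1,3] = (2)(3) + (1)(3) = 9
AB[2,1] = (-3)(-3) + (1)(0) = 9
AB[2,2] = (-3)(-2) + (1)(-2) = 4
AB[2,3] = (-3)(3) + (1)(3) = -6

AB = 
  [ -6,  -6,   9]
  [  9,   4,  -6]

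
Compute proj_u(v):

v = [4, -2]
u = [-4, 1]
proj_u(v) = [72/17, -18/17]

v·u = (4)(-4) + (-2)(1) = -18
u·u = (-4)² + (1)² = 17
proj_u(v) = (v·u / u·u) × u = (-18/17) × u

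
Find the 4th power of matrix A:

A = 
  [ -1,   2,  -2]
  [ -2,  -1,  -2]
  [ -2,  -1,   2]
A^4 = 
  [-15,  30, -70]
  [  0, -25, -30]
  [-40, -45,  90]

A² = A·A:
A²[1,1] = (-1)(-1) + (2)(-2) + (-2)(-2) = 1
A²[1,2] = (-1)(2) + (2)(-1) + (-2)(-1) = -2
A²[1,3] = (-1)(-2) + (2)(-2) + (-2)(2) = -6
A²[2,1] = (-2)(-1) + (-1)(-2) + (-2)(-2) = 8
A²[2,2] = (-2)(2) + (-1)(-1) + (-2)(-1) = -1
A²[2,3] = (-2)(-2) + (-1)(-2) + (-2)(2) = 2
A²[3,1] = (-2)(-1) + (-1)(-2) + (2)(-2) = 0
A²[3,2] = (-2)(2) + (-1)(-1) + (2)(-1) = -5
A²[3,3] = (-2)(-2) + (-1)(-2) + (2)(2) = 10
A² = 
  [  1,  -2,  -6]
  [  8,  -1,   2]
  [  0,  -5,  10]

A^3 = A^2·A:
A^3[1,1] = (1)(-1) + (-2)(-2) + (-6)(-2) = 15
A^3[1,2] = (1)(2) + (-2)(-1) + (-6)(-1) = 10
A^3[1,3] = (1)(-2) + (-2)(-2) + (-6)(2) = -10
A^3[2,1] = (8)(-1) + (-1)(-2) + (2)(-2) = -10
A^3[2,2] = (8)(2) + (-1)(-1) + (2)(-1) = 15
A^3[2,3] = (8)(-2) + (-1)(-2) + (2)(2) = -10
A^3[3,1] = (0)(-1) + (-5)(-2) + (10)(-2) = -10
A^3[3,2] = (0)(2) + (-5)(-1) + (10)(-1) = -5
A^3[3,3] = (0)(-2) + (-5)(-2) + (10)(2) = 30
A^3 = 
  [ 15,  10, -10]
  [-10,  15, -10]
  [-10,  -5,  30]

A^4 = A^3·A:
A^4[1,1] = (15)(-1) + (10)(-2) + (-10)(-2) = -15
A^4[1,2] = (15)(2) + (10)(-1) + (-10)(-1) = 30
A^4[1,3] = (15)(-2) + (10)(-2) + (-10)(2) = -70
A^4[2,1] = (-10)(-1) + (15)(-2) + (-10)(-2) = 0
A^4[2,2] = (-10)(2) + (15)(-1) + (-10)(-1) = -25
A^4[2,3] = (-10)(-2) + (15)(-2) + (-10)(2) = -30
A^4[3,1] = (-10)(-1) + (-5)(-2) + (30)(-2) = -40
A^4[3,2] = (-10)(2) + (-5)(-1) + (30)(-1) = -45
A^4[3,3] = (-10)(-2) + (-5)(-2) + (30)(2) = 90
A^4 = 
  [-15,  30, -70]
  [  0, -25, -30]
  [-40, -45,  90]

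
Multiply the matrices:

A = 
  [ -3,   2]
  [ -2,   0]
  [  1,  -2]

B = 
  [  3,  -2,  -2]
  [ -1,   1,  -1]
AB = 
  [-11,   8,   4]
  [ -6,   4,   4]
  [  5,  -4,   0]

A is 3×2 and B is 2×3, so AB is 3×3. Each entry is (row of A)·(column of B):
AB[1,1] = (-3)(3) + (2)(-1) = -11
AB[1,2] = (-3)(-2) + (2)(1) = 8
AB[1,3] = (-3)(-2) + (2)(-1) = 4
AB[2,1] = (-2)(3) + (0)(-1) = -6
AB[2,2] = (-2)(-2) + (0)(1) = 4
AB[2,3] = (-2)(-2) + (0)(-1) = 4
AB[3,1] = (1)(3) + (-2)(-1) = 5
AB[3,2] = (1)(-2) + (-2)(1) = -4
AB[3,3] = (1)(-2) + (-2)(-1) = 0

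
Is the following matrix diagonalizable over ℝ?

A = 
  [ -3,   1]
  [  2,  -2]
Yes

tr(A) = -5, det(A) = 4
Characteristic polynomial: λ² - tr(A)λ + det(A) = λ² + 5λ + 4
λ² + 5λ + 4 = (λ + 4)(λ + 1)
Eigenvalues: -1, -4
λ=-4: alg. mult. = 1, geom. mult. = 2 - rank(A - (-4)I) = 2 - 1 = 1
λ=-1: alg. mult. = 1, geom. mult. = 2 - rank(A - (-1)I) = 2 - 1 = 1
Sum of geometric multiplicities equals n, so A has n independent eigenvectors.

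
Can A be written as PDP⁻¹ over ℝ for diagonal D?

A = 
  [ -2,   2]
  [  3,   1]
Yes

tr(A) = -1, det(A) = -8
Characteristic polynomial: λ² - tr(A)λ + det(A) = λ² + λ - 8
λ² + λ - 8 = 0  ⇒  λ = (-1 ± √((1)² - 4·(-8)))/2 = (-1 ± √(33))/2
  = (-1 + √33)/2,  (-1 - √33)/2
Eigenvalues: (-1 + √33)/2, (-1 - √33)/2  (≈ 2.372, -3.372)
The two irrational eigenvalues are distinct (simple), so each has alg. mult. = geom. mult. = 1.
Sum of geometric multiplicities equals n, so A has n independent eigenvectors.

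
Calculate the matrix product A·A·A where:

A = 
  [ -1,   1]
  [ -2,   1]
A^3 = 
  [  1,  -1]
  [  2,  -1]

A² = A·A:
A²[1,1] = (-1)(-1) + (1)(-2) = -1
A²[1,2] = (-1)(1) + (1)(1) = 0
A²[2,1] = (-2)(-1) + (1)(-2) = 0
A²[2,2] = (-2)(1) + (1)(1) = -1
A² = 
  [ -1,   0]
  [  0,  -1]

A^3 = A^2·A:
A^3[1,1] = (-1)(-1) + (0)(-2) = 1
A^3[1,2] = (-1)(1) + (0)(1) = -1
A^3[2,1] = (0)(-1) + (-1)(-2) = 2
A^3[2,2] = (0)(1) + (-1)(1) = -1
A^3 = 
  [  1,  -1]
  [  2,  -1]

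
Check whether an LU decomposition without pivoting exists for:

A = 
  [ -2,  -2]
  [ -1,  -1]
Yes.
A[1,1] = -2 ≠ 0, so Gaussian elimination proceeds without a row swap: multiplier ℓ₂₁ = (-1)/(-2) = 1/2, and U[2,2] = -1 - (1/2)(-2) = 0.
L = 
  [  1,   0]
  [1/2,   1]
U = 
  [ -2,  -2]
  [  0,   0]
Check row 2 of LU: [(1/2)(-2), (1/2)(-2) + 0] = [-1, -1] = row 2 of A ✓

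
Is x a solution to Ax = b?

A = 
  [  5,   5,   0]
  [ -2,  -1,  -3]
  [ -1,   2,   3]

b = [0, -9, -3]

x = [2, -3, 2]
No

Ax = [-5, -7, -2] ≠ b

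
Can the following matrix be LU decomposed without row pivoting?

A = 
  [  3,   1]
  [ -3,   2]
Yes.
A[1,1] = 3 ≠ 0, so Gaussian elimination proceeds without a row swap: multiplier ℓ₂₁ = (-3)/(3) = -1, and U[2,2] = 2 - (-1)(1) = 3.
L = 
  [  1,   0]
  [ -1,   1]
U = 
  [  3,   1]
  [  0,   3]
Check row 2 of LU: [(-1)(3), (-1)(1) + 3] = [-3, 2] = row 2 of A ✓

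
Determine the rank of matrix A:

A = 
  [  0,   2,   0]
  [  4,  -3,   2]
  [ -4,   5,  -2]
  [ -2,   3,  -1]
rank(A) = 2

Row reduce:
Swap R1 ↔ R2
R3 → R3 + (1)·R1
R4 → R4 + (1/2)·R1
R3 → R3 - (1)·R2
R4 → R4 - (3/4)·R2
REF = 
  [  4,  -3,   2]
  [  0,   2,   0]
  [  0,   0,   0]
  [  0,   0,   0]
Pivot columns: 1, 2 → 2 pivots.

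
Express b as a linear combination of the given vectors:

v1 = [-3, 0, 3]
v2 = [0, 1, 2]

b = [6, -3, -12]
c1 = -2, c2 = -3

b = -2·v1 + -3·v2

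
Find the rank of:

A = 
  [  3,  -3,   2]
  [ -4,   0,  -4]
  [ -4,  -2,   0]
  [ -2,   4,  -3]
Row reduce:
R2 → R2 + (4/3)·R1
R3 → R3 + (4/3)·R1
R4 → R4 + (2/3)·R1
R3 → R3 - (3/2)·R2
R4 → R4 + (1/2)·R2
R4 → R4 + (1/2)·R3
REF = 
  [   3,   -3,    2]
  [   0,   -4, -4/3]
  [   0,    0, 14/3]
  [   0,    0,    0]
Pivot columns: 1, 2, 3 → 3 pivots.

rank(A) = 3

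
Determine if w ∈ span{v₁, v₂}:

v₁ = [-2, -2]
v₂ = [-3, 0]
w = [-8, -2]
Yes

Form the augmented matrix and row-reduce:
[v₁|v₂|w] = 
  [ -2,  -3,  -8]
  [ -2,   0,  -2]
R2 → R2 - (1)·R1
REF = 
  [ -2,  -3,  -8]
  [  0,   3,   6]

No row of the form [0 0 | nonzero], so the system is consistent. Back-substitution gives c₁ = 1, c₂ = 2: w = (1)·v₁ + (2)·v₂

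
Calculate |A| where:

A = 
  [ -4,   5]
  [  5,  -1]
-21

For a 2×2 matrix, det = ad - bc = (-4)(-1) - (5)(5) = -21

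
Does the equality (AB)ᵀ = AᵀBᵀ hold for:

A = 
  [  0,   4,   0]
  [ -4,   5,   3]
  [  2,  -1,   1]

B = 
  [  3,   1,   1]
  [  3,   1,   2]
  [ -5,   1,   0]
No

(AB)ᵀ = 
  [ 12, -12,  -2]
  [  4,   4,   2]
  [  8,   6,   0]

AᵀBᵀ = 
  [ -2,   0,  -4]
  [ 16,  15, -15]
  [  4,   5,   3]

The two matrices differ, so (AB)ᵀ ≠ AᵀBᵀ in general. The correct identity is (AB)ᵀ = BᵀAᵀ.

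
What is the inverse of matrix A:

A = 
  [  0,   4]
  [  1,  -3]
det(A) = (0)(-3) - (4)(1) = -4
For a 2×2 matrix, A⁻¹ = (1/det(A)) · [[d, -b], [-c, a]]
    = (-1/4) · [[-3, -4], [-1, 0]]

A⁻¹ = 
  [3/4,   1]
  [1/4,   0]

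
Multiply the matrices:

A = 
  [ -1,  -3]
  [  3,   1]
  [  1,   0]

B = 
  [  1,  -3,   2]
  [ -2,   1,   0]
AB = 
  [  5,   0,  -2]
  [  1,  -8,   6]
  [  1,  -3,   2]

A is 3×2 and B is 2×3, so AB is 3×3. Each entry is (row of A)·(column of B):
AB[1,1] = (-1)(1) + (-3)(-2) = 5
AB[1,2] = (-1)(-3) + (-3)(1) = 0
AB[1,3] = (-1)(2) + (-3)(0) = -2
AB[2,1] = (3)(1) + (1)(-2) = 1
AB[2,2] = (3)(-3) + (1)(1) = -8
AB[2,3] = (3)(2) + (1)(0) = 6
AB[3,1] = (1)(1) + (0)(-2) = 1
AB[3,2] = (1)(-3) + (0)(1) = -3
AB[3,3] = (1)(2) + (0)(0) = 2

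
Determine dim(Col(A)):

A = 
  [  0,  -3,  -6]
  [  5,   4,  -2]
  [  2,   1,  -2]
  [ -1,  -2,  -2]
dim(Col(A)) = 2

Row reduce:
Swap R1 ↔ R2
R3 → R3 - (2/5)·R1
R4 → R4 + (1/5)·R1
R3 → R3 - (1/5)·R2
R4 → R4 - (2/5)·R2
REF = 
  [  5,   4,  -2]
  [  0,  -3,  -6]
  [  0,   0,   0]
  [  0,   0,   0]
Pivot columns: 1, 2 → 2 pivots.
dim(Col(A)) = number of pivot columns = 2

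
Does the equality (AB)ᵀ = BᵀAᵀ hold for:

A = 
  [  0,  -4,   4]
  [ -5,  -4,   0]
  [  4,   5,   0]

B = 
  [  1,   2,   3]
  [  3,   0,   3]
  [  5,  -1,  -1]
Yes

(AB)ᵀ = 
  [  8, -17,  19]
  [ -4, -10,   8]
  [-16, -27,  27]

BᵀAᵀ = 
  [  8, -17,  19]
  [ -4, -10,   8]
  [-16, -27,  27]

Both sides are equal — this is the standard identity (AB)ᵀ = BᵀAᵀ, which holds for all A, B.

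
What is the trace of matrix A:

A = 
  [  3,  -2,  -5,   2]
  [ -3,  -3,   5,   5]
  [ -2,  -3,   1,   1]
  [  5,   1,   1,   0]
1

tr(A) = 3 + -3 + 1 + 0 = 1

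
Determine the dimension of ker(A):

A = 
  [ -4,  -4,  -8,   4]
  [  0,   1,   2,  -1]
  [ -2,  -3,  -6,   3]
nullity(A) = 2

Row reduce:
R3 → R3 - (1/2)·R1
R3 → R3 + (1)·R2
REF = 
  [ -4,  -4,  -8,   4]
  [  0,   1,   2,  -1]
  [  0,   0,   0,   0]
Pivot columns: 1, 2 → 2 pivots.
rank(A) = 2, so nullity(A) = 4 - 2 = 2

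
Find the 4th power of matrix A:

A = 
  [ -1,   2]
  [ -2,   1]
A² = A·A:
A²[1,1] = (-1)(-1) + (2)(-2) = -3
A²[1,2] = (-1)(2) + (2)(1) = 0
A²[2,1] = (-2)(-1) + (1)(-2) = 0
A²[2,2] = (-2)(2) + (1)(1) = -3
A² = 
  [ -3,   0]
  [  0,  -3]

A^3 = A^2·A:
A^3[1,1] = (-3)(-1) + (0)(-2) = 3
A^3[1,2] = (-3)(2) + (0)(1) = -6
A^3[2,1] = (0)(-1) + (-3)(-2) = 6
A^3[2,2] = (0)(2) + (-3)(1) = -3
A^3 = 
  [  3,  -6]
  [  6,  -3]

A^4 = A^3·A:
A^4[1,1] = (3)(-1) + (-6)(-2) = 9
A^4[1,2] = (3)(2) + (-6)(1) = 0
A^4[2,1] = (6)(-1) + (-3)(-2) = 0
A^4[2,2] = (6)(2) + (-3)(1) = 9
A^4 = 
  [  9,   0]
  [  0,   9]

Therefore
A^4 = 
  [  9,   0]
  [  0,   9]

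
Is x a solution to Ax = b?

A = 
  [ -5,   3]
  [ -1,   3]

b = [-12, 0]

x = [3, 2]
No

Ax = [-9, 3] ≠ b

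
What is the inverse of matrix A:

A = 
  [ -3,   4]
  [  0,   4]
det(A) = (-3)(4) - (4)(0) = -12
For a 2×2 matrix, A⁻¹ = (1/det(A)) · [[d, -b], [-c, a]]
    = (-1/12) · [[4, -4], [0, -3]]

A⁻¹ = 
  [-1/3,  1/3]
  [   0,  1/4]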